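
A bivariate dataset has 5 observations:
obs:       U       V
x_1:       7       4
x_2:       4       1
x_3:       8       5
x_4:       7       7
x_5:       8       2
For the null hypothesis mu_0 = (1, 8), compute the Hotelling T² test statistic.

Step 1 — sample mean vector:
  mean(U) = (7 + 4 + 8 + 7 + 8) / 5 = 34/5 = 6.8
  mean(V) = (4 + 1 + 5 + 7 + 2) / 5 = 19/5 = 3.8
  x̄ = (6.8, 3.8),  deviation x̄ - mu_0 = (6.8, 3.8) - (1, 8) = (5.8, -4.2).

Step 2 — sample covariance matrix, S[i,j] = (1/(n-1)) · Σ_k (x_{k,i} - mean_i) · (x_{k,j} - mean_j), divisor n-1 = 4:
  S[U,U] = ((0.2)·(0.2) + (-2.8)·(-2.8) + (1.2)·(1.2) + (0.2)·(0.2) + (1.2)·(1.2)) / 4 = 10.8/4 = 2.7
  S[U,V] = ((0.2)·(0.2) + (-2.8)·(-2.8) + (1.2)·(1.2) + (0.2)·(3.2) + (1.2)·(-1.8)) / 4 = 7.8/4 = 1.95
  S[V,V] = ((0.2)·(0.2) + (-2.8)·(-2.8) + (1.2)·(1.2) + (3.2)·(3.2) + (-1.8)·(-1.8)) / 4 = 22.8/4 = 5.7
  S = [[2.7, 1.95],
 [1.95, 5.7]].

Step 3 — invert S. det(S) = 2.7·5.7 - (1.95)² = 11.5875.
  S^{-1} = (1/det) · [[d, -b], [-b, a]] = [[0.4919, -0.1683],
 [-0.1683, 0.233]].

Step 4 — quadratic form (x̄ - mu_0)^T · S^{-1} · (x̄ - mu_0):
  S^{-1} · (x̄ - mu_0) = (3.5599, -1.9547),
  (x̄ - mu_0)^T · [...] = (5.8)·(3.5599) + (-4.2)·(-1.9547) = 28.857.

Step 5 — scale by n: T² = 5 · 28.857 = 144.2848.

T² ≈ 144.2848


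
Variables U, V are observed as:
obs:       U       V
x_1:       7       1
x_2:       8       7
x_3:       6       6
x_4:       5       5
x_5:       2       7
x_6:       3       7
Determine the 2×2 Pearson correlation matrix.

Step 1 — column means:
  mean(U) = (7 + 8 + 6 + 5 + 2 + 3) / 6 = 31/6 = 5.1667
  mean(V) = (1 + 7 + 6 + 5 + 7 + 7) / 6 = 33/6 = 5.5

Step 2 — sample variances and covariances s[i,j] = (1/(n-1)) · Σ_k (x_{k,i} - mean_i) · (x_{k,j} - mean_j), with n-1 = 5:
  s[U,U] = ((1.8333)·(1.8333) + (2.8333)·(2.8333) + (0.8333)·(0.8333) + (-0.1667)·(-0.1667) + (-3.1667)·(-3.1667) + (-2.1667)·(-2.1667)) / 5 = 26.8333/5 = 5.3667
  s[U,V] = ((1.8333)·(-4.5) + (2.8333)·(1.5) + (0.8333)·(0.5) + (-0.1667)·(-0.5) + (-3.1667)·(1.5) + (-2.1667)·(1.5)) / 5 = -11.5/5 = -2.3
  s[V,V] = ((-4.5)·(-4.5) + (1.5)·(1.5) + (0.5)·(0.5) + (-0.5)·(-0.5) + (1.5)·(1.5) + (1.5)·(1.5)) / 5 = 27.5/5 = 5.5
  Sample standard deviations s_i = √(s[i,i]):
  s(U) = √(5.3667) = 2.3166
  s(V) = √(5.5) = 2.3452

Step 3 — r_{ij} = s_{ij} / (s_i · s_j):
  r[U,U] = 1 (diagonal).
  r[U,V] = -2.3 / (2.3166 · 2.3452) = -2.3 / 5.4329 = -0.4233
  r[V,V] = 1 (diagonal).

R is symmetric with unit diagonal. Assembling:

R = [[1, -0.4233],
 [-0.4233, 1]]


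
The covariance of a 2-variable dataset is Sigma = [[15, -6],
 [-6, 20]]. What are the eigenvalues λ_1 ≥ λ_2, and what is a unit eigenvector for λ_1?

Step 1 — characteristic polynomial of 2×2 Sigma:
  det(Sigma - λI) = λ² - trace · λ + det = 0.
  trace = 15 + 20 = 35, det = 15·20 - (-6)² = 264.
Step 2 — discriminant:
  Δ = trace² - 4·det = 1225 - 1056 = 169.
Step 3 — eigenvalues:
  λ = (trace ± √Δ)/2 = (35 ± 13)/2,
  λ_1 = 24,  λ_2 = 11.

Step 4 — unit eigenvector for λ_1: solve (Sigma - λ_1 I)v = 0. First row:
  (15 - 24)·v_x + (-6)·v_y = 0, i.e. (-9)·v_x + (-6)·v_y = 0,
  so v ∝ (b, λ_1 - a) = (-6, 9); multiply by -1 so the first entry is positive: u = (6, -9).
  ||u|| = √((6)² + (-9)²) = √(117) ≈ 10.8167,
  v_1 = u/||u|| ≈ (0.5547, -0.8321) (||v_1|| = 1).

λ_1 = 24,  λ_2 = 11;  v_1 ≈ (0.5547, -0.8321)


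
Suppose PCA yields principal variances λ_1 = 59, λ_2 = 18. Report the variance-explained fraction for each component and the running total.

Step 1 — total variance = trace(Sigma) = Σ λ_i = 59 + 18 = 77.

Step 2 — fraction explained by component i = λ_i / Σ λ:
  PC1: 59/77 = 0.7662
  PC2: 18/77 = 0.2338

Step 3 — cumulative fraction after k components = (λ_1 + ... + λ_k) / Σ λ:
  k = 1: 59/77 = 0.7662
  k = 2: (59 + 18)/77 = 77/77 = 1

Summary (fraction, with percent):

explained: PC1 0.7662 (76.62%), PC2 0.2338 (23.38%);  cumulative: 0.7662, 1


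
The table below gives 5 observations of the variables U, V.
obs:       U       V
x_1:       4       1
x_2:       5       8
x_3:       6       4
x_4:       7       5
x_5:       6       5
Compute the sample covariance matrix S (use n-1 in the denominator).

Step 1 — column means:
  mean(U) = (4 + 5 + 6 + 7 + 6) / 5 = 28/5 = 5.6
  mean(V) = (1 + 8 + 4 + 5 + 5) / 5 = 23/5 = 4.6

Step 2 — sample covariance S[i,j] = (1/(n-1)) · Σ_k (x_{k,i} - mean_i) · (x_{k,j} - mean_j), with n-1 = 4.
  S[U,U] = ((-1.6)·(-1.6) + (-0.6)·(-0.6) + (0.4)·(0.4) + (1.4)·(1.4) + (0.4)·(0.4)) / 4 = 5.2/4 = 1.3
  S[U,V] = ((-1.6)·(-3.6) + (-0.6)·(3.4) + (0.4)·(-0.6) + (1.4)·(0.4) + (0.4)·(0.4)) / 4 = 4.2/4 = 1.05
  S[V,V] = ((-3.6)·(-3.6) + (3.4)·(3.4) + (-0.6)·(-0.6) + (0.4)·(0.4) + (0.4)·(0.4)) / 4 = 25.2/4 = 6.3

S is symmetric (S[j,i] = S[i,j]). Assembling:

S = [[1.3, 1.05],
 [1.05, 6.3]]


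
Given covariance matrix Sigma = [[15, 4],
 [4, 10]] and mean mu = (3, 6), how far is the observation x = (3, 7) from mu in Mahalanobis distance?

Step 1 — centre the observation: (x - mu) = (0, 1).

Step 2 — invert Sigma. det(Sigma) = 15·10 - (4)² = 134.
  Sigma^{-1} = (1/det) · [[d, -b], [-b, a]] = [[0.0746, -0.0299],
 [-0.0299, 0.1119]].

Step 3 — form the quadratic (x - mu)^T · Sigma^{-1} · (x - mu):
  Sigma^{-1} · (x - mu) = (-0.0299, 0.1119).
  (x - mu)^T · [Sigma^{-1} · (x - mu)] = (0)·(-0.0299) + (1)·(0.1119) = 0.1119.

Step 4 — take square root: d = √(0.1119) ≈ 0.3346.

d(x, mu) = √(0.1119) ≈ 0.3346


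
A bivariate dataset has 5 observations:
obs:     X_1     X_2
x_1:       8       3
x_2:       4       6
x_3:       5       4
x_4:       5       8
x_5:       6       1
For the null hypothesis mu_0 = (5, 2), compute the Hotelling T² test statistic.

Step 1 — sample mean vector:
  mean(X_1) = (8 + 4 + 5 + 5 + 6) / 5 = 28/5 = 5.6
  mean(X_2) = (3 + 6 + 4 + 8 + 1) / 5 = 22/5 = 4.4
  x̄ = (5.6, 4.4),  deviation x̄ - mu_0 = (5.6, 4.4) - (5, 2) = (0.6, 2.4).

Step 2 — sample covariance matrix, S[i,j] = (1/(n-1)) · Σ_k (x_{k,i} - mean_i) · (x_{k,j} - mean_j), divisor n-1 = 4:
  S[X_1,X_1] = ((2.4)·(2.4) + (-1.6)·(-1.6) + (-0.6)·(-0.6) + (-0.6)·(-0.6) + (0.4)·(0.4)) / 4 = 9.2/4 = 2.3
  S[X_1,X_2] = ((2.4)·(-1.4) + (-1.6)·(1.6) + (-0.6)·(-0.4) + (-0.6)·(3.6) + (0.4)·(-3.4)) / 4 = -9.2/4 = -2.3
  S[X_2,X_2] = ((-1.4)·(-1.4) + (1.6)·(1.6) + (-0.4)·(-0.4) + (3.6)·(3.6) + (-3.4)·(-3.4)) / 4 = 29.2/4 = 7.3
  S = [[2.3, -2.3],
 [-2.3, 7.3]].

Step 3 — invert S. det(S) = 2.3·7.3 - (-2.3)² = 11.5.
  S^{-1} = (1/det) · [[d, -b], [-b, a]] = [[0.6348, 0.2],
 [0.2, 0.2]].

Step 4 — quadratic form (x̄ - mu_0)^T · S^{-1} · (x̄ - mu_0):
  S^{-1} · (x̄ - mu_0) = (0.8609, 0.6),
  (x̄ - mu_0)^T · [...] = (0.6)·(0.8609) + (2.4)·(0.6) = 1.9565.

Step 5 — scale by n: T² = 5 · 1.9565 = 9.7826.

T² ≈ 9.7826


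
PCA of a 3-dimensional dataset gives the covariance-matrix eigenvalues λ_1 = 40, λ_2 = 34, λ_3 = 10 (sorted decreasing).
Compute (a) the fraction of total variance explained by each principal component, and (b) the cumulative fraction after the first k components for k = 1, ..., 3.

Step 1 — total variance = trace(Sigma) = Σ λ_i = 40 + 34 + 10 = 84.

Step 2 — fraction explained by component i = λ_i / Σ λ:
  PC1: 40/84 = 0.4762
  PC2: 34/84 = 0.4048
  PC3: 10/84 = 0.119

Step 3 — cumulative fraction after k components = (λ_1 + ... + λ_k) / Σ λ:
  k = 1: 40/84 = 0.4762
  k = 2: (40 + 34)/84 = 74/84 = 0.881
  k = 3: (40 + 34 + 10)/84 = 84/84 = 1

Summary (fraction, with percent):

explained: PC1 0.4762 (47.62%), PC2 0.4048 (40.48%), PC3 0.119 (11.9%);  cumulative: 0.4762, 0.881, 1


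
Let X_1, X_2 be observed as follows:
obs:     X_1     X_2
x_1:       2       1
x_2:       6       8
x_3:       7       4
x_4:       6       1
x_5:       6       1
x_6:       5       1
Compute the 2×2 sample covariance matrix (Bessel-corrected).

Step 1 — column means:
  mean(X_1) = (2 + 6 + 7 + 6 + 6 + 5) / 6 = 32/6 = 5.3333
  mean(X_2) = (1 + 8 + 4 + 1 + 1 + 1) / 6 = 16/6 = 2.6667

Step 2 — sample covariance S[i,j] = (1/(n-1)) · Σ_k (x_{k,i} - mean_i) · (x_{k,j} - mean_j), with n-1 = 5.
  S[X_1,X_1] = ((-3.3333)·(-3.3333) + (0.6667)·(0.6667) + (1.6667)·(1.6667) + (0.6667)·(0.6667) + (0.6667)·(0.6667) + (-0.3333)·(-0.3333)) / 5 = 15.3333/5 = 3.0667
  S[X_1,X_2] = ((-3.3333)·(-1.6667) + (0.6667)·(5.3333) + (1.6667)·(1.3333) + (0.6667)·(-1.6667) + (0.6667)·(-1.6667) + (-0.3333)·(-1.6667)) / 5 = 9.6667/5 = 1.9333
  S[X_2,X_2] = ((-1.6667)·(-1.6667) + (5.3333)·(5.3333) + (1.3333)·(1.3333) + (-1.6667)·(-1.6667) + (-1.6667)·(-1.6667) + (-1.6667)·(-1.6667)) / 5 = 41.3333/5 = 8.2667

S is symmetric (S[j,i] = S[i,j]). Assembling:

S = [[3.0667, 1.9333],
 [1.9333, 8.2667]]


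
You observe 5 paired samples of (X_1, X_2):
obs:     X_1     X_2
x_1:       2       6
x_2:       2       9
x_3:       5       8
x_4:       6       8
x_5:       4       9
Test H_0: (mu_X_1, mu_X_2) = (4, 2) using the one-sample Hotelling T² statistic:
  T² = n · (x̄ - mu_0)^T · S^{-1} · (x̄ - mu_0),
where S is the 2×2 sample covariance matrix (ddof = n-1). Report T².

Step 1 — sample mean vector:
  mean(X_1) = (2 + 2 + 5 + 6 + 4) / 5 = 19/5 = 3.8
  mean(X_2) = (6 + 9 + 8 + 8 + 9) / 5 = 40/5 = 8
  x̄ = (3.8, 8),  deviation x̄ - mu_0 = (3.8, 8) - (4, 2) = (-0.2, 6).

Step 2 — sample covariance matrix, S[i,j] = (1/(n-1)) · Σ_k (x_{k,i} - mean_i) · (x_{k,j} - mean_j), divisor n-1 = 4:
  S[X_1,X_1] = ((-1.8)·(-1.8) + (-1.8)·(-1.8) + (1.2)·(1.2) + (2.2)·(2.2) + (0.2)·(0.2)) / 4 = 12.8/4 = 3.2
  S[X_1,X_2] = ((-1.8)·(-2) + (-1.8)·(1) + (1.2)·(0) + (2.2)·(0) + (0.2)·(1)) / 4 = 2/4 = 0.5
  S[X_2,X_2] = ((-2)·(-2) + (1)·(1) + (0)·(0) + (0)·(0) + (1)·(1)) / 4 = 6/4 = 1.5
  S = [[3.2, 0.5],
 [0.5, 1.5]].

Step 3 — invert S. det(S) = 3.2·1.5 - (0.5)² = 4.55.
  S^{-1} = (1/det) · [[d, -b], [-b, a]] = [[0.3297, -0.1099],
 [-0.1099, 0.7033]].

Step 4 — quadratic form (x̄ - mu_0)^T · S^{-1} · (x̄ - mu_0):
  S^{-1} · (x̄ - mu_0) = (-0.7253, 4.2418),
  (x̄ - mu_0)^T · [...] = (-0.2)·(-0.7253) + (6)·(4.2418) = 25.5956.

Step 5 — scale by n: T² = 5 · 25.5956 = 127.978.

T² ≈ 127.978


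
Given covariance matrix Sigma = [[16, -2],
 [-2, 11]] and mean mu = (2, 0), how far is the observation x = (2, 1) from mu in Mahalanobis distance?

Step 1 — centre the observation: (x - mu) = (0, 1).

Step 2 — invert Sigma. det(Sigma) = 16·11 - (-2)² = 172.
  Sigma^{-1} = (1/det) · [[d, -b], [-b, a]] = [[0.064, 0.0116],
 [0.0116, 0.093]].

Step 3 — form the quadratic (x - mu)^T · Sigma^{-1} · (x - mu):
  Sigma^{-1} · (x - mu) = (0.0116, 0.093).
  (x - mu)^T · [Sigma^{-1} · (x - mu)] = (0)·(0.0116) + (1)·(0.093) = 0.093.

Step 4 — take square root: d = √(0.093) ≈ 0.305.

d(x, mu) = √(0.093) ≈ 0.305


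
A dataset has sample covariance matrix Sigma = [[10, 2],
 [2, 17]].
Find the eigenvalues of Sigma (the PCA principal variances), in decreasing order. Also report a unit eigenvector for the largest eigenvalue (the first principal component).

Step 1 — characteristic polynomial of 2×2 Sigma:
  det(Sigma - λI) = λ² - trace · λ + det = 0.
  trace = 10 + 17 = 27, det = 10·17 - (2)² = 166.
Step 2 — discriminant:
  Δ = trace² - 4·det = 729 - 664 = 65.
Step 3 — eigenvalues:
  λ = (trace ± √Δ)/2 = (27 ± 8.0623)/2,
  λ_1 = 17.5311,  λ_2 = 9.4689.

Step 4 — unit eigenvector for λ_1: solve (Sigma - λ_1 I)v = 0. First row:
  (10 - 17.5311)·v_x + (2)·v_y = 0, i.e. (-7.5311)·v_x + (2)·v_y = 0,
  so v ∝ (b, λ_1 - a) = (2, 7.5311) = u.
  ||u|| = √((2)² + (7.5311)²) = √(60.7179) ≈ 7.7922,
  v_1 = u/||u|| ≈ (0.2567, 0.9665) (||v_1|| = 1).

λ_1 = 17.5311,  λ_2 = 9.4689;  v_1 ≈ (0.2567, 0.9665)


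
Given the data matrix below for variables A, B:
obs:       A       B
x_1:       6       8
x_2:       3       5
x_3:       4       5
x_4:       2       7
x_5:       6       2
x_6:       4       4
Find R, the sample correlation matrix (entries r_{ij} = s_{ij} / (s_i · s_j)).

Step 1 — column means:
  mean(A) = (6 + 3 + 4 + 2 + 6 + 4) / 6 = 25/6 = 4.1667
  mean(B) = (8 + 5 + 5 + 7 + 2 + 4) / 6 = 31/6 = 5.1667

Step 2 — sample variances and covariances s[i,j] = (1/(n-1)) · Σ_k (x_{k,i} - mean_i) · (x_{k,j} - mean_j), with n-1 = 5:
  s[A,A] = ((1.8333)·(1.8333) + (-1.1667)·(-1.1667) + (-0.1667)·(-0.1667) + (-2.1667)·(-2.1667) + (1.8333)·(1.8333) + (-0.1667)·(-0.1667)) / 5 = 12.8333/5 = 2.5667
  s[A,B] = ((1.8333)·(2.8333) + (-1.1667)·(-0.1667) + (-0.1667)·(-0.1667) + (-2.1667)·(1.8333) + (1.8333)·(-3.1667) + (-0.1667)·(-1.1667)) / 5 = -4.1667/5 = -0.8333
  s[B,B] = ((2.8333)·(2.8333) + (-0.1667)·(-0.1667) + (-0.1667)·(-0.1667) + (1.8333)·(1.8333) + (-3.1667)·(-3.1667) + (-1.1667)·(-1.1667)) / 5 = 22.8333/5 = 4.5667
  Sample standard deviations s_i = √(s[i,i]):
  s(A) = √(2.5667) = 1.6021
  s(B) = √(4.5667) = 2.137

Step 3 — r_{ij} = s_{ij} / (s_i · s_j):
  r[A,A] = 1 (diagonal).
  r[A,B] = -0.8333 / (1.6021 · 2.137) = -0.8333 / 3.4236 = -0.2434
  r[B,B] = 1 (diagonal).

R is symmetric with unit diagonal. Assembling:

R = [[1, -0.2434],
 [-0.2434, 1]]


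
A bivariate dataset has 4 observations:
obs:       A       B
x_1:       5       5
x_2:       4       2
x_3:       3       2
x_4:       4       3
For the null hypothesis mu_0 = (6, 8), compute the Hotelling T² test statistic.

Step 1 — sample mean vector:
  mean(A) = (5 + 4 + 3 + 4) / 4 = 16/4 = 4
  mean(B) = (5 + 2 + 2 + 3) / 4 = 12/4 = 3
  x̄ = (4, 3),  deviation x̄ - mu_0 = (4, 3) - (6, 8) = (-2, -5).

Step 2 — sample covariance matrix, S[i,j] = (1/(n-1)) · Σ_k (x_{k,i} - mean_i) · (x_{k,j} - mean_j), divisor n-1 = 3:
  S[A,A] = ((1)·(1) + (0)·(0) + (-1)·(-1) + (0)·(0)) / 3 = 2/3 = 0.6667
  S[A,B] = ((1)·(2) + (0)·(-1) + (-1)·(-1) + (0)·(0)) / 3 = 3/3 = 1
  S[B,B] = ((2)·(2) + (-1)·(-1) + (-1)·(-1) + (0)·(0)) / 3 = 6/3 = 2
  S = [[0.6667, 1],
 [1, 2]].

Step 3 — invert S. det(S) = 0.6667·2 - (1)² = 0.3333.
  S^{-1} = (1/det) · [[d, -b], [-b, a]] = [[6, -3],
 [-3, 2]].

Step 4 — quadratic form (x̄ - mu_0)^T · S^{-1} · (x̄ - mu_0):
  S^{-1} · (x̄ - mu_0) = (3, -4),
  (x̄ - mu_0)^T · [...] = (-2)·(3) + (-5)·(-4) = 14.

Step 5 — scale by n: T² = 4 · 14 = 56.

T² ≈ 56


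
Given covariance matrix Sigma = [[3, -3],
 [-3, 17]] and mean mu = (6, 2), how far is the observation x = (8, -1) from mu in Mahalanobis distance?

Step 1 — centre the observation: (x - mu) = (2, -3).

Step 2 — invert Sigma. det(Sigma) = 3·17 - (-3)² = 42.
  Sigma^{-1} = (1/det) · [[d, -b], [-b, a]] = [[0.4048, 0.0714],
 [0.0714, 0.0714]].

Step 3 — form the quadratic (x - mu)^T · Sigma^{-1} · (x - mu):
  Sigma^{-1} · (x - mu) = (0.5952, -0.0714).
  (x - mu)^T · [Sigma^{-1} · (x - mu)] = (2)·(0.5952) + (-3)·(-0.0714) = 1.4048.

Step 4 — take square root: d = √(1.4048) ≈ 1.1852.

d(x, mu) = √(1.4048) ≈ 1.1852


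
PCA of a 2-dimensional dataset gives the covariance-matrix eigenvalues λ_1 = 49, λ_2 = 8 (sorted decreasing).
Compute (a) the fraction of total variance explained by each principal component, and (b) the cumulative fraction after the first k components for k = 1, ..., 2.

Step 1 — total variance = trace(Sigma) = Σ λ_i = 49 + 8 = 57.

Step 2 — fraction explained by component i = λ_i / Σ λ:
  PC1: 49/57 = 0.8596
  PC2: 8/57 = 0.1404

Step 3 — cumulative fraction after k components = (λ_1 + ... + λ_k) / Σ λ:
  k = 1: 49/57 = 0.8596
  k = 2: (49 + 8)/57 = 57/57 = 1

Summary (fraction, with percent):

explained: PC1 0.8596 (85.96%), PC2 0.1404 (14.04%);  cumulative: 0.8596, 1


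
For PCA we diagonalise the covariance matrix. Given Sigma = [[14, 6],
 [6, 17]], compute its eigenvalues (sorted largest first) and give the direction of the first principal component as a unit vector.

Step 1 — characteristic polynomial of 2×2 Sigma:
  det(Sigma - λI) = λ² - trace · λ + det = 0.
  trace = 14 + 17 = 31, det = 14·17 - (6)² = 202.
Step 2 — discriminant:
  Δ = trace² - 4·det = 961 - 808 = 153.
Step 3 — eigenvalues:
  λ = (trace ± √Δ)/2 = (31 ± 12.3693)/2,
  λ_1 = 21.6847,  λ_2 = 9.3153.

Step 4 — unit eigenvector for λ_1: solve (Sigma - λ_1 I)v = 0. First row:
  (14 - 21.6847)·v_x + (6)·v_y = 0, i.e. (-7.6847)·v_x + (6)·v_y = 0,
  so v ∝ (b, λ_1 - a) = (6, 7.6847) = u.
  ||u|| = √((6)² + (7.6847)²) = √(95.054) ≈ 9.7496,
  v_1 = u/||u|| ≈ (0.6154, 0.7882) (||v_1|| = 1).

λ_1 = 21.6847,  λ_2 = 9.3153;  v_1 ≈ (0.6154, 0.7882)


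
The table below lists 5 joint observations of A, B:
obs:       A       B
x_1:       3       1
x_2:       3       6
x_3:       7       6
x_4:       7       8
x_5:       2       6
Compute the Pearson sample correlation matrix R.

Step 1 — column means:
  mean(A) = (3 + 3 + 7 + 7 + 2) / 5 = 22/5 = 4.4
  mean(B) = (1 + 6 + 6 + 8 + 6) / 5 = 27/5 = 5.4

Step 2 — sample variances and covariances s[i,j] = (1/(n-1)) · Σ_k (x_{k,i} - mean_i) · (x_{k,j} - mean_j), with n-1 = 4:
  s[A,A] = ((-1.4)·(-1.4) + (-1.4)·(-1.4) + (2.6)·(2.6) + (2.6)·(2.6) + (-2.4)·(-2.4)) / 4 = 23.2/4 = 5.8
  s[A,B] = ((-1.4)·(-4.4) + (-1.4)·(0.6) + (2.6)·(0.6) + (2.6)·(2.6) + (-2.4)·(0.6)) / 4 = 12.2/4 = 3.05
  s[B,B] = ((-4.4)·(-4.4) + (0.6)·(0.6) + (0.6)·(0.6) + (2.6)·(2.6) + (0.6)·(0.6)) / 4 = 27.2/4 = 6.8
  Sample standard deviations s_i = √(s[i,i]):
  s(A) = √(5.8) = 2.4083
  s(B) = √(6.8) = 2.6077

Step 3 — r_{ij} = s_{ij} / (s_i · s_j):
  r[A,A] = 1 (diagonal).
  r[A,B] = 3.05 / (2.4083 · 2.6077) = 3.05 / 6.2801 = 0.4857
  r[B,B] = 1 (diagonal).

R is symmetric with unit diagonal. Assembling:

R = [[1, 0.4857],
 [0.4857, 1]]


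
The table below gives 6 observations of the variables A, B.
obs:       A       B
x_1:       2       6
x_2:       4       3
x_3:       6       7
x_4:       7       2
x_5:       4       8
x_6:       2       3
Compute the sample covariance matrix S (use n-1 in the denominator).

Step 1 — column means:
  mean(A) = (2 + 4 + 6 + 7 + 4 + 2) / 6 = 25/6 = 4.1667
  mean(B) = (6 + 3 + 7 + 2 + 8 + 3) / 6 = 29/6 = 4.8333

Step 2 — sample covariance S[i,j] = (1/(n-1)) · Σ_k (x_{k,i} - mean_i) · (x_{k,j} - mean_j), with n-1 = 5.
  S[A,A] = ((-2.1667)·(-2.1667) + (-0.1667)·(-0.1667) + (1.8333)·(1.8333) + (2.8333)·(2.8333) + (-0.1667)·(-0.1667) + (-2.1667)·(-2.1667)) / 5 = 20.8333/5 = 4.1667
  S[A,B] = ((-2.1667)·(1.1667) + (-0.1667)·(-1.8333) + (1.8333)·(2.1667) + (2.8333)·(-2.8333) + (-0.1667)·(3.1667) + (-2.1667)·(-1.8333)) / 5 = -2.8333/5 = -0.5667
  S[B,B] = ((1.1667)·(1.1667) + (-1.8333)·(-1.8333) + (2.1667)·(2.1667) + (-2.8333)·(-2.8333) + (3.1667)·(3.1667) + (-1.8333)·(-1.8333)) / 5 = 30.8333/5 = 6.1667

S is symmetric (S[j,i] = S[i,j]). Assembling:

S = [[4.1667, -0.5667],
 [-0.5667, 6.1667]]


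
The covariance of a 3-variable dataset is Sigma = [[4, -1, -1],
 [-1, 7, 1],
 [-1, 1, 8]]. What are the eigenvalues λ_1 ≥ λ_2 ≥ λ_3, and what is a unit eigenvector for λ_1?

Step 1 — characteristic polynomial p(λ) = det(λI - Sigma) = λ³ - tr·λ² + c_1·λ - det, where tr = trace, c_1 = sum of the principal 2×2 minors, det = det(Sigma):
  tr = 4 + 7 + 8 = 19,
  c_1 = (4·7 - (-1)²) + (4·8 - (-1)²) + (7·8 - (1)²) = 27 + 31 + 55 = 113,
  det = 4·(7·8 - (1)²) - (-1)·((-1)·8 - (1)·(-1)) + (-1)·((-1)·(1) - 7·(-1)) = 4·(55) - (-1)·(-7) + (-1)·(6) = 207.
  So p(λ) = λ³ - 19λ² + 113λ - 207.
Step 2 — look for an integer root (rational root theorem: any rational root is an integer divisor of 207). Testing λ = 9:
  p(9) = 729 - 1539 + 1017 - 207 = 0  ✓
  Dividing out (λ - 9): p(λ) = (λ - 9)(λ² - 10λ + 23).
Step 3 — remaining eigenvalues from the quadratic λ² - 10λ + 23 = 0:
  Δ = 10² - 4·23 = 100 - 92 = 8,  λ = (10 ± √8)/2 = (10 ± 2.8284)/2 ≈ 6.4142 or 3.5858.
  Sorted: λ_1 = 9,  λ_2 = 6.4142,  λ_3 = 3.5858  (check: sum = 19 = tr ✓).

Step 4 — unit eigenvector for λ_1 = 9: v spans the null space of (Sigma - λ_1 I), whose rows are
  r_1 = (-5, -1, -1),  r_2 = (-1, -2, 1),  r_3 = (-1, 1, -1).
  v is orthogonal to every row, so take v ∝ r_1 × r_2 = ((-1)·(1) - (-1)·(-2), (-1)·(-1) - (-5)·(1), (-5)·(-2) - (-1)·(-1)) = (-3, 6, 9).
  Rescale (divide by 3; multiply by -1 so the first nonzero entry is positive): u = (1, -2, -3).
  ||u|| = √((1)² + (-2)² + (-3)²) = √(14) ≈ 3.7417,  v_1 = u/||u|| ≈ (0.2673, -0.5345, -0.8018) (||v_1|| = 1).

λ_1 = 9,  λ_2 = 6.4142,  λ_3 = 3.5858;  v_1 ≈ (0.2673, -0.5345, -0.8018)


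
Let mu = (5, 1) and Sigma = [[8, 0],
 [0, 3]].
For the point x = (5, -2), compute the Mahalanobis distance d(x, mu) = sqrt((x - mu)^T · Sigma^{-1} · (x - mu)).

Step 1 — centre the observation: (x - mu) = (0, -3).

Step 2 — invert Sigma. det(Sigma) = 8·3 - (0)² = 24.
  Sigma^{-1} = (1/det) · [[d, -b], [-b, a]] = [[0.125, 0],
 [0, 0.3333]].

Step 3 — form the quadratic (x - mu)^T · Sigma^{-1} · (x - mu):
  Sigma^{-1} · (x - mu) = (0, -1).
  (x - mu)^T · [Sigma^{-1} · (x - mu)] = (0)·(0) + (-3)·(-1) = 3.

Step 4 — take square root: d = √(3) ≈ 1.7321.

d(x, mu) = √(3) ≈ 1.7321


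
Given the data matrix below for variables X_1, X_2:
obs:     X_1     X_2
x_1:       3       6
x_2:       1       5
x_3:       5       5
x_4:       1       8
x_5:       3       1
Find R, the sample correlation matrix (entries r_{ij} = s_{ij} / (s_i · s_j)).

Step 1 — column means:
  mean(X_1) = (3 + 1 + 5 + 1 + 3) / 5 = 13/5 = 2.6
  mean(X_2) = (6 + 5 + 5 + 8 + 1) / 5 = 25/5 = 5

Step 2 — sample variances and covariances s[i,j] = (1/(n-1)) · Σ_k (x_{k,i} - mean_i) · (x_{k,j} - mean_j), with n-1 = 4:
  s[X_1,X_1] = ((0.4)·(0.4) + (-1.6)·(-1.6) + (2.4)·(2.4) + (-1.6)·(-1.6) + (0.4)·(0.4)) / 4 = 11.2/4 = 2.8
  s[X_1,X_2] = ((0.4)·(1) + (-1.6)·(0) + (2.4)·(0) + (-1.6)·(3) + (0.4)·(-4)) / 4 = -6/4 = -1.5
  s[X_2,X_2] = ((1)·(1) + (0)·(0) + (0)·(0) + (3)·(3) + (-4)·(-4)) / 4 = 26/4 = 6.5
  Sample standard deviations s_i = √(s[i,i]):
  s(X_1) = √(2.8) = 1.6733
  s(X_2) = √(6.5) = 2.5495

Step 3 — r_{ij} = s_{ij} / (s_i · s_j):
  r[X_1,X_1] = 1 (diagonal).
  r[X_1,X_2] = -1.5 / (1.6733 · 2.5495) = -1.5 / 4.2661 = -0.3516
  r[X_2,X_2] = 1 (diagonal).

R is symmetric with unit diagonal. Assembling:

R = [[1, -0.3516],
 [-0.3516, 1]]


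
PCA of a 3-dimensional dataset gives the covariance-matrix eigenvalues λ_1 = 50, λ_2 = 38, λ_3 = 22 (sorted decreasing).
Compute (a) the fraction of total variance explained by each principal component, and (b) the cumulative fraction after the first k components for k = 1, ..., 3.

Step 1 — total variance = trace(Sigma) = Σ λ_i = 50 + 38 + 22 = 110.

Step 2 — fraction explained by component i = λ_i / Σ λ:
  PC1: 50/110 = 0.4545
  PC2: 38/110 = 0.3455
  PC3: 22/110 = 0.2

Step 3 — cumulative fraction after k components = (λ_1 + ... + λ_k) / Σ λ:
  k = 1: 50/110 = 0.4545
  k = 2: (50 + 38)/110 = 88/110 = 0.8
  k = 3: (50 + 38 + 22)/110 = 110/110 = 1

Summary (fraction, with percent):

explained: PC1 0.4545 (45.45%), PC2 0.3455 (34.55%), PC3 0.2 (20%);  cumulative: 0.4545, 0.8, 1


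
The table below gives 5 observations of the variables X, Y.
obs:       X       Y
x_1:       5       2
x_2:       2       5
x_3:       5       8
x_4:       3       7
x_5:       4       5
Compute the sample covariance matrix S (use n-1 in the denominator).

Step 1 — column means:
  mean(X) = (5 + 2 + 5 + 3 + 4) / 5 = 19/5 = 3.8
  mean(Y) = (2 + 5 + 8 + 7 + 5) / 5 = 27/5 = 5.4

Step 2 — sample covariance S[i,j] = (1/(n-1)) · Σ_k (x_{k,i} - mean_i) · (x_{k,j} - mean_j), with n-1 = 4.
  S[X,X] = ((1.2)·(1.2) + (-1.8)·(-1.8) + (1.2)·(1.2) + (-0.8)·(-0.8) + (0.2)·(0.2)) / 4 = 6.8/4 = 1.7
  S[X,Y] = ((1.2)·(-3.4) + (-1.8)·(-0.4) + (1.2)·(2.6) + (-0.8)·(1.6) + (0.2)·(-0.4)) / 4 = -1.6/4 = -0.4
  S[Y,Y] = ((-3.4)·(-3.4) + (-0.4)·(-0.4) + (2.6)·(2.6) + (1.6)·(1.6) + (-0.4)·(-0.4)) / 4 = 21.2/4 = 5.3

S is symmetric (S[j,i] = S[i,j]). Assembling:

S = [[1.7, -0.4],
 [-0.4, 5.3]]


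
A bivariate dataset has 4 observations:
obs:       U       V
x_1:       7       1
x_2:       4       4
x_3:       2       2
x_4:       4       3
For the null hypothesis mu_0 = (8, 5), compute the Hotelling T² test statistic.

Step 1 — sample mean vector:
  mean(U) = (7 + 4 + 2 + 4) / 4 = 17/4 = 4.25
  mean(V) = (1 + 4 + 2 + 3) / 4 = 10/4 = 2.5
  x̄ = (4.25, 2.5),  deviation x̄ - mu_0 = (4.25, 2.5) - (8, 5) = (-3.75, -2.5).

Step 2 — sample covariance matrix, S[i,j] = (1/(n-1)) · Σ_k (x_{k,i} - mean_i) · (x_{k,j} - mean_j), divisor n-1 = 3:
  S[U,U] = ((2.75)·(2.75) + (-0.25)·(-0.25) + (-2.25)·(-2.25) + (-0.25)·(-0.25)) / 3 = 12.75/3 = 4.25
  S[U,V] = ((2.75)·(-1.5) + (-0.25)·(1.5) + (-2.25)·(-0.5) + (-0.25)·(0.5)) / 3 = -3.5/3 = -1.1667
  S[V,V] = ((-1.5)·(-1.5) + (1.5)·(1.5) + (-0.5)·(-0.5) + (0.5)·(0.5)) / 3 = 5/3 = 1.6667
  S = [[4.25, -1.1667],
 [-1.1667, 1.6667]].

Step 3 — invert S. det(S) = 4.25·1.6667 - (-1.1667)² = 5.7222.
  S^{-1} = (1/det) · [[d, -b], [-b, a]] = [[0.2913, 0.2039],
 [0.2039, 0.7427]].

Step 4 — quadratic form (x̄ - mu_0)^T · S^{-1} · (x̄ - mu_0):
  S^{-1} · (x̄ - mu_0) = (-1.6019, -2.6214),
  (x̄ - mu_0)^T · [...] = (-3.75)·(-1.6019) + (-2.5)·(-2.6214) = 12.5607.

Step 5 — scale by n: T² = 4 · 12.5607 = 50.2427.

T² ≈ 50.2427


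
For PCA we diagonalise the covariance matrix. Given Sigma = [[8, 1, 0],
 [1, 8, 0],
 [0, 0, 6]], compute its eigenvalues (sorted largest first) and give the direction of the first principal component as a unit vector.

Step 1 — characteristic polynomial p(λ) = det(λI - Sigma) = λ³ - tr·λ² + c_1·λ - det, where tr = trace, c_1 = sum of the principal 2×2 minors, det = det(Sigma):
  tr = 8 + 8 + 6 = 22,
  c_1 = (8·8 - (1)²) + (8·6 - (0)²) + (8·6 - (0)²) = 63 + 48 + 48 = 159,
  det = 8·(8·6 - (0)²) - (1)·((1)·6 - (0)·(0)) + (0)·((1)·(0) - 8·(0)) = 8·(48) - (1)·(6) + (0)·(0) = 378.
  So p(λ) = λ³ - 22λ² + 159λ - 378.
Step 2 — look for an integer root (rational root theorem: any rational root is an integer divisor of 378). Testing λ = 6:
  p(6) = 216 - 792 + 954 - 378 = 0  ✓
  Dividing out (λ - 6): p(λ) = (λ - 6)(λ² - 16λ + 63).
Step 3 — remaining eigenvalues from the quadratic λ² - 16λ + 63 = 0:
  Δ = 16² - 4·63 = 256 - 252 = 4,  λ = (16 ± √4)/2 = (16 ± 2)/2 = 9 or 7.
  Sorted: λ_1 = 9,  λ_2 = 7,  λ_3 = 6  (check: sum = 22 = tr ✓).

Step 4 — unit eigenvector for λ_1 = 9: v spans the null space of (Sigma - λ_1 I), whose rows are
  r_1 = (-1, 1, 0),  r_2 = (1, -1, 0),  r_3 = (0, 0, -3).
  v is orthogonal to every row, so take v ∝ r_1 × r_3 = ((1)·(-3) - (0)·(0), (0)·(0) - (-1)·(-3), (-1)·(0) - (1)·(0)) = (-3, -3, 0).
  Rescale (divide by 3; multiply by -1 so the first nonzero entry is positive): u = (1, 1, 0).
  ||u|| = √((1)² + (1)² + (0)²) = √(2) ≈ 1.4142,  v_1 = u/||u|| ≈ (0.7071, 0.7071, 0) (||v_1|| = 1).

λ_1 = 9,  λ_2 = 7,  λ_3 = 6;  v_1 ≈ (0.7071, 0.7071, 0)


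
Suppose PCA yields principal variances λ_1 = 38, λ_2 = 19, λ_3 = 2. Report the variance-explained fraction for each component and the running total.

Step 1 — total variance = trace(Sigma) = Σ λ_i = 38 + 19 + 2 = 59.

Step 2 — fraction explained by component i = λ_i / Σ λ:
  PC1: 38/59 = 0.6441
  PC2: 19/59 = 0.322
  PC3: 2/59 = 0.0339

Step 3 — cumulative fraction after k components = (λ_1 + ... + λ_k) / Σ λ:
  k = 1: 38/59 = 0.6441
  k = 2: (38 + 19)/59 = 57/59 = 0.9661
  k = 3: (38 + 19 + 2)/59 = 59/59 = 1

Summary (fraction, with percent):

explained: PC1 0.6441 (64.41%), PC2 0.322 (32.2%), PC3 0.0339 (3.39%);  cumulative: 0.6441, 0.9661, 1


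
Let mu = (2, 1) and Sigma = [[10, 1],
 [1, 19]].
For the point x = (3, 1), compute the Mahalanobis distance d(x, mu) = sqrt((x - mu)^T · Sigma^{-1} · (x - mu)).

Step 1 — centre the observation: (x - mu) = (1, 0).

Step 2 — invert Sigma. det(Sigma) = 10·19 - (1)² = 189.
  Sigma^{-1} = (1/det) · [[d, -b], [-b, a]] = [[0.1005, -0.0053],
 [-0.0053, 0.0529]].

Step 3 — form the quadratic (x - mu)^T · Sigma^{-1} · (x - mu):
  Sigma^{-1} · (x - mu) = (0.1005, -0.0053).
  (x - mu)^T · [Sigma^{-1} · (x - mu)] = (1)·(0.1005) + (0)·(-0.0053) = 0.1005.

Step 4 — take square root: d = √(0.1005) ≈ 0.3171.

d(x, mu) = √(0.1005) ≈ 0.3171


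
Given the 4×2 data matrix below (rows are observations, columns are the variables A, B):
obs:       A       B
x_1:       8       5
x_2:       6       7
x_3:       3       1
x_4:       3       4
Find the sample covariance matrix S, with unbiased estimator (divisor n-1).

Step 1 — column means:
  mean(A) = (8 + 6 + 3 + 3) / 4 = 20/4 = 5
  mean(B) = (5 + 7 + 1 + 4) / 4 = 17/4 = 4.25

Step 2 — sample covariance S[i,j] = (1/(n-1)) · Σ_k (x_{k,i} - mean_i) · (x_{k,j} - mean_j), with n-1 = 3.
  S[A,A] = ((3)·(3) + (1)·(1) + (-2)·(-2) + (-2)·(-2)) / 3 = 18/3 = 6
  S[A,B] = ((3)·(0.75) + (1)·(2.75) + (-2)·(-3.25) + (-2)·(-0.25)) / 3 = 12/3 = 4
  S[B,B] = ((0.75)·(0.75) + (2.75)·(2.75) + (-3.25)·(-3.25) + (-0.25)·(-0.25)) / 3 = 18.75/3 = 6.25

S is symmetric (S[j,i] = S[i,j]). Assembling:

S = [[6, 4],
 [4, 6.25]]


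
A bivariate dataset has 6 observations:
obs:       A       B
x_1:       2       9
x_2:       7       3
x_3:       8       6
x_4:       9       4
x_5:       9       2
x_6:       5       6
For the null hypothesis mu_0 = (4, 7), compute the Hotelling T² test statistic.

Step 1 — sample mean vector:
  mean(A) = (2 + 7 + 8 + 9 + 9 + 5) / 6 = 40/6 = 6.6667
  mean(B) = (9 + 3 + 6 + 4 + 2 + 6) / 6 = 30/6 = 5
  x̄ = (6.6667, 5),  deviation x̄ - mu_0 = (6.6667, 5) - (4, 7) = (2.6667, -2).

Step 2 — sample covariance matrix, S[i,j] = (1/(n-1)) · Σ_k (x_{k,i} - mean_i) · (x_{k,j} - mean_j), divisor n-1 = 5:
  S[A,A] = ((-4.6667)·(-4.6667) + (0.3333)·(0.3333) + (1.3333)·(1.3333) + (2.3333)·(2.3333) + (2.3333)·(2.3333) + (-1.6667)·(-1.6667)) / 5 = 37.3333/5 = 7.4667
  S[A,B] = ((-4.6667)·(4) + (0.3333)·(-2) + (1.3333)·(1) + (2.3333)·(-1) + (2.3333)·(-3) + (-1.6667)·(1)) / 5 = -29/5 = -5.8
  S[B,B] = ((4)·(4) + (-2)·(-2) + (1)·(1) + (-1)·(-1) + (-3)·(-3) + (1)·(1)) / 5 = 32/5 = 6.4
  S = [[7.4667, -5.8],
 [-5.8, 6.4]].

Step 3 — invert S. det(S) = 7.4667·6.4 - (-5.8)² = 14.1467.
  S^{-1} = (1/det) · [[d, -b], [-b, a]] = [[0.4524, 0.41],
 [0.41, 0.5278]].

Step 4 — quadratic form (x̄ - mu_0)^T · S^{-1} · (x̄ - mu_0):
  S^{-1} · (x̄ - mu_0) = (0.3864, 0.0377),
  (x̄ - mu_0)^T · [...] = (2.6667)·(0.3864) + (-2)·(0.0377) = 0.9551.

Step 5 — scale by n: T² = 6 · 0.9551 = 5.7304.

T² ≈ 5.7304


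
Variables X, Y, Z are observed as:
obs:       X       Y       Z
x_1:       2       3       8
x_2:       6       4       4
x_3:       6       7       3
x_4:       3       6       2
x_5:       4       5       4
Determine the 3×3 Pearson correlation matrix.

Step 1 — column means:
  mean(X) = (2 + 6 + 6 + 3 + 4) / 5 = 21/5 = 4.2
  mean(Y) = (3 + 4 + 7 + 6 + 5) / 5 = 25/5 = 5
  mean(Z) = (8 + 4 + 3 + 2 + 4) / 5 = 21/5 = 4.2

Step 2 — sample variances and covariances s[i,j] = (1/(n-1)) · Σ_k (x_{k,i} - mean_i) · (x_{k,j} - mean_j), with n-1 = 4:
  s[X,X] = ((-2.2)·(-2.2) + (1.8)·(1.8) + (1.8)·(1.8) + (-1.2)·(-1.2) + (-0.2)·(-0.2)) / 4 = 12.8/4 = 3.2
  s[X,Y] = ((-2.2)·(-2) + (1.8)·(-1) + (1.8)·(2) + (-1.2)·(1) + (-0.2)·(0)) / 4 = 5/4 = 1.25
  s[X,Z] = ((-2.2)·(3.8) + (1.8)·(-0.2) + (1.8)·(-1.2) + (-1.2)·(-2.2) + (-0.2)·(-0.2)) / 4 = -8.2/4 = -2.05
  s[Y,Y] = ((-2)·(-2) + (-1)·(-1) + (2)·(2) + (1)·(1) + (0)·(0)) / 4 = 10/4 = 2.5
  s[Y,Z] = ((-2)·(3.8) + (-1)·(-0.2) + (2)·(-1.2) + (1)·(-2.2) + (0)·(-0.2)) / 4 = -12/4 = -3
  s[Z,Z] = ((3.8)·(3.8) + (-0.2)·(-0.2) + (-1.2)·(-1.2) + (-2.2)·(-2.2) + (-0.2)·(-0.2)) / 4 = 20.8/4 = 5.2
  Sample standard deviations s_i = √(s[i,i]):
  s(X) = √(3.2) = 1.7889
  s(Y) = √(2.5) = 1.5811
  s(Z) = √(5.2) = 2.2804

Step 3 — r_{ij} = s_{ij} / (s_i · s_j):
  r[X,X] = 1 (diagonal).
  r[X,Y] = 1.25 / (1.7889 · 1.5811) = 1.25 / 2.8284 = 0.4419
  r[X,Z] = -2.05 / (1.7889 · 2.2804) = -2.05 / 4.0792 = -0.5025
  r[Y,Y] = 1 (diagonal).
  r[Y,Z] = -3 / (1.5811 · 2.2804) = -3 / 3.6056 = -0.8321
  r[Z,Z] = 1 (diagonal).

R is symmetric with unit diagonal. Assembling:

R = [[1, 0.4419, -0.5025],
 [0.4419, 1, -0.8321],
 [-0.5025, -0.8321, 1]]


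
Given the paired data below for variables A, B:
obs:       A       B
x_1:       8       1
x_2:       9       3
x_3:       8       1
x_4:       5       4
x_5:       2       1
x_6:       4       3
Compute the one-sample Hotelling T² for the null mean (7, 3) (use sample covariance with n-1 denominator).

Step 1 — sample mean vector:
  mean(A) = (8 + 9 + 8 + 5 + 2 + 4) / 6 = 36/6 = 6
  mean(B) = (1 + 3 + 1 + 4 + 1 + 3) / 6 = 13/6 = 2.1667
  x̄ = (6, 2.1667),  deviation x̄ - mu_0 = (6, 2.1667) - (7, 3) = (-1, -0.8333).

Step 2 — sample covariance matrix, S[i,j] = (1/(n-1)) · Σ_k (x_{k,i} - mean_i) · (x_{k,j} - mean_j), divisor n-1 = 5:
  S[A,A] = ((2)·(2) + (3)·(3) + (2)·(2) + (-1)·(-1) + (-4)·(-4) + (-2)·(-2)) / 5 = 38/5 = 7.6
  S[A,B] = ((2)·(-1.1667) + (3)·(0.8333) + (2)·(-1.1667) + (-1)·(1.8333) + (-4)·(-1.1667) + (-2)·(0.8333)) / 5 = -1/5 = -0.2
  S[B,B] = ((-1.1667)·(-1.1667) + (0.8333)·(0.8333) + (-1.1667)·(-1.1667) + (1.8333)·(1.8333) + (-1.1667)·(-1.1667) + (0.8333)·(0.8333)) / 5 = 8.8333/5 = 1.7667
  S = [[7.6, -0.2],
 [-0.2, 1.7667]].

Step 3 — invert S. det(S) = 7.6·1.7667 - (-0.2)² = 13.3867.
  S^{-1} = (1/det) · [[d, -b], [-b, a]] = [[0.132, 0.0149],
 [0.0149, 0.5677]].

Step 4 — quadratic form (x̄ - mu_0)^T · S^{-1} · (x̄ - mu_0):
  S^{-1} · (x̄ - mu_0) = (-0.1444, -0.488),
  (x̄ - mu_0)^T · [...] = (-1)·(-0.1444) + (-0.8333)·(-0.488) = 0.5511.

Step 5 — scale by n: T² = 6 · 0.5511 = 3.3068.

T² ≈ 3.3068


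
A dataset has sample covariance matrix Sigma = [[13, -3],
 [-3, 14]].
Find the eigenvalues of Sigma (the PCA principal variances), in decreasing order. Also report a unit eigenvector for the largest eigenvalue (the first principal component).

Step 1 — characteristic polynomial of 2×2 Sigma:
  det(Sigma - λI) = λ² - trace · λ + det = 0.
  trace = 13 + 14 = 27, det = 13·14 - (-3)² = 173.
Step 2 — discriminant:
  Δ = trace² - 4·det = 729 - 692 = 37.
Step 3 — eigenvalues:
  λ = (trace ± √Δ)/2 = (27 ± 6.0828)/2,
  λ_1 = 16.5414,  λ_2 = 10.4586.

Step 4 — unit eigenvector for λ_1: solve (Sigma - λ_1 I)v = 0. First row:
  (13 - 16.5414)·v_x + (-3)·v_y = 0, i.e. (-3.5414)·v_x + (-3)·v_y = 0,
  so v ∝ (b, λ_1 - a) = (-3, 3.5414); multiply by -1 so the first entry is positive: u = (3, -3.5414).
  ||u|| = √((3)² + (-3.5414)²) = √(21.5414) ≈ 4.6413,
  v_1 = u/||u|| ≈ (0.6464, -0.763) (||v_1|| = 1).

λ_1 = 16.5414,  λ_2 = 10.4586;  v_1 ≈ (0.6464, -0.763)


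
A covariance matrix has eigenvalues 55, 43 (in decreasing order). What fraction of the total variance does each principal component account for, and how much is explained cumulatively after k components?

Step 1 — total variance = trace(Sigma) = Σ λ_i = 55 + 43 = 98.

Step 2 — fraction explained by component i = λ_i / Σ λ:
  PC1: 55/98 = 0.5612
  PC2: 43/98 = 0.4388

Step 3 — cumulative fraction after k components = (λ_1 + ... + λ_k) / Σ λ:
  k = 1: 55/98 = 0.5612
  k = 2: (55 + 43)/98 = 98/98 = 1

Summary (fraction, with percent):

explained: PC1 0.5612 (56.12%), PC2 0.4388 (43.88%);  cumulative: 0.5612, 1


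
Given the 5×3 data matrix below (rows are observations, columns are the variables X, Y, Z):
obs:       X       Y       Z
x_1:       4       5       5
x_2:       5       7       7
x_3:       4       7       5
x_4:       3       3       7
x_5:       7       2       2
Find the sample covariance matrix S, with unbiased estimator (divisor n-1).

Step 1 — column means:
  mean(X) = (4 + 5 + 4 + 3 + 7) / 5 = 23/5 = 4.6
  mean(Y) = (5 + 7 + 7 + 3 + 2) / 5 = 24/5 = 4.8
  mean(Z) = (5 + 7 + 5 + 7 + 2) / 5 = 26/5 = 5.2

Step 2 — sample covariance S[i,j] = (1/(n-1)) · Σ_k (x_{k,i} - mean_i) · (x_{k,j} - mean_j), with n-1 = 4.
  S[X,X] = ((-0.6)·(-0.6) + (0.4)·(0.4) + (-0.6)·(-0.6) + (-1.6)·(-1.6) + (2.4)·(2.4)) / 4 = 9.2/4 = 2.3
  S[X,Y] = ((-0.6)·(0.2) + (0.4)·(2.2) + (-0.6)·(2.2) + (-1.6)·(-1.8) + (2.4)·(-2.8)) / 4 = -4.4/4 = -1.1
  S[X,Z] = ((-0.6)·(-0.2) + (0.4)·(1.8) + (-0.6)·(-0.2) + (-1.6)·(1.8) + (2.4)·(-3.2)) / 4 = -9.6/4 = -2.4
  S[Y,Y] = ((0.2)·(0.2) + (2.2)·(2.2) + (2.2)·(2.2) + (-1.8)·(-1.8) + (-2.8)·(-2.8)) / 4 = 20.8/4 = 5.2
  S[Y,Z] = ((0.2)·(-0.2) + (2.2)·(1.8) + (2.2)·(-0.2) + (-1.8)·(1.8) + (-2.8)·(-3.2)) / 4 = 9.2/4 = 2.3
  S[Z,Z] = ((-0.2)·(-0.2) + (1.8)·(1.8) + (-0.2)·(-0.2) + (1.8)·(1.8) + (-3.2)·(-3.2)) / 4 = 16.8/4 = 4.2

S is symmetric (S[j,i] = S[i,j]). Assembling:

S = [[2.3, -1.1, -2.4],
 [-1.1, 5.2, 2.3],
 [-2.4, 2.3, 4.2]]


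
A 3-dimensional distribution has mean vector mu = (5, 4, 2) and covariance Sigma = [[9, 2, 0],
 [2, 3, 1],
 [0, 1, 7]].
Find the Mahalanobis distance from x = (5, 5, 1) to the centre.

Step 1 — centre the observation: (x - mu) = (0, 1, -1).

Step 2 — invert Sigma (cofactor / det for 3×3, or solve directly):
  Sigma^{-1} = [[0.1316, -0.0921, 0.0132],
 [-0.0921, 0.4145, -0.0592],
 [0.0132, -0.0592, 0.1513]].

Step 3 — form the quadratic (x - mu)^T · Sigma^{-1} · (x - mu):
  Sigma^{-1} · (x - mu) = (-0.1053, 0.4737, -0.2105).
  (x - mu)^T · [Sigma^{-1} · (x - mu)] = (0)·(-0.1053) + (1)·(0.4737) + (-1)·(-0.2105) = 0.6842.

Step 4 — take square root: d = √(0.6842) ≈ 0.8272.

d(x, mu) = √(0.6842) ≈ 0.8272


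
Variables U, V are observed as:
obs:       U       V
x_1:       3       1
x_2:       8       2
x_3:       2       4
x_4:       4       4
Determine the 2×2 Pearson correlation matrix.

Step 1 — column means:
  mean(U) = (3 + 8 + 2 + 4) / 4 = 17/4 = 4.25
  mean(V) = (1 + 2 + 4 + 4) / 4 = 11/4 = 2.75

Step 2 — sample variances and covariances s[i,j] = (1/(n-1)) · Σ_k (x_{k,i} - mean_i) · (x_{k,j} - mean_j), with n-1 = 3:
  s[U,U] = ((-1.25)·(-1.25) + (3.75)·(3.75) + (-2.25)·(-2.25) + (-0.25)·(-0.25)) / 3 = 20.75/3 = 6.9167
  s[U,V] = ((-1.25)·(-1.75) + (3.75)·(-0.75) + (-2.25)·(1.25) + (-0.25)·(1.25)) / 3 = -3.75/3 = -1.25
  s[V,V] = ((-1.75)·(-1.75) + (-0.75)·(-0.75) + (1.25)·(1.25) + (1.25)·(1.25)) / 3 = 6.75/3 = 2.25
  Sample standard deviations s_i = √(s[i,i]):
  s(U) = √(6.9167) = 2.63
  s(V) = √(2.25) = 1.5

Step 3 — r_{ij} = s_{ij} / (s_i · s_j):
  r[U,U] = 1 (diagonal).
  r[U,V] = -1.25 / (2.63 · 1.5) = -1.25 / 3.9449 = -0.3169
  r[V,V] = 1 (diagonal).

R is symmetric with unit diagonal. Assembling:

R = [[1, -0.3169],
 [-0.3169, 1]]


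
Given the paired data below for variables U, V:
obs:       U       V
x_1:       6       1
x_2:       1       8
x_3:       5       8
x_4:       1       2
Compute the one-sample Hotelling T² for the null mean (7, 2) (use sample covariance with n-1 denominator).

Step 1 — sample mean vector:
  mean(U) = (6 + 1 + 5 + 1) / 4 = 13/4 = 3.25
  mean(V) = (1 + 8 + 8 + 2) / 4 = 19/4 = 4.75
  x̄ = (3.25, 4.75),  deviation x̄ - mu_0 = (3.25, 4.75) - (7, 2) = (-3.75, 2.75).

Step 2 — sample covariance matrix, S[i,j] = (1/(n-1)) · Σ_k (x_{k,i} - mean_i) · (x_{k,j} - mean_j), divisor n-1 = 3:
  S[U,U] = ((2.75)·(2.75) + (-2.25)·(-2.25) + (1.75)·(1.75) + (-2.25)·(-2.25)) / 3 = 20.75/3 = 6.9167
  S[U,V] = ((2.75)·(-3.75) + (-2.25)·(3.25) + (1.75)·(3.25) + (-2.25)·(-2.75)) / 3 = -5.75/3 = -1.9167
  S[V,V] = ((-3.75)·(-3.75) + (3.25)·(3.25) + (3.25)·(3.25) + (-2.75)·(-2.75)) / 3 = 42.75/3 = 14.25
  S = [[6.9167, -1.9167],
 [-1.9167, 14.25]].

Step 3 — invert S. det(S) = 6.9167·14.25 - (-1.9167)² = 94.8889.
  S^{-1} = (1/det) · [[d, -b], [-b, a]] = [[0.1502, 0.0202],
 [0.0202, 0.0729]].

Step 4 — quadratic form (x̄ - mu_0)^T · S^{-1} · (x̄ - mu_0):
  S^{-1} · (x̄ - mu_0) = (-0.5076, 0.1247),
  (x̄ - mu_0)^T · [...] = (-3.75)·(-0.5076) + (2.75)·(0.1247) = 2.2465.

Step 5 — scale by n: T² = 4 · 2.2465 = 8.9859.

T² ≈ 8.9859


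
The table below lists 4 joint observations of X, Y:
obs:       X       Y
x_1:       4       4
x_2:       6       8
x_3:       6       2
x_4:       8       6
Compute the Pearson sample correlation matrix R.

Step 1 — column means:
  mean(X) = (4 + 6 + 6 + 8) / 4 = 24/4 = 6
  mean(Y) = (4 + 8 + 2 + 6) / 4 = 20/4 = 5

Step 2 — sample variances and covariances s[i,j] = (1/(n-1)) · Σ_k (x_{k,i} - mean_i) · (x_{k,j} - mean_j), with n-1 = 3:
  s[X,X] = ((-2)·(-2) + (0)·(0) + (0)·(0) + (2)·(2)) / 3 = 8/3 = 2.6667
  s[X,Y] = ((-2)·(-1) + (0)·(3) + (0)·(-3) + (2)·(1)) / 3 = 4/3 = 1.3333
  s[Y,Y] = ((-1)·(-1) + (3)·(3) + (-3)·(-3) + (1)·(1)) / 3 = 20/3 = 6.6667
  Sample standard deviations s_i = √(s[i,i]):
  s(X) = √(2.6667) = 1.633
  s(Y) = √(6.6667) = 2.582

Step 3 — r_{ij} = s_{ij} / (s_i · s_j):
  r[X,X] = 1 (diagonal).
  r[X,Y] = 1.3333 / (1.633 · 2.582) = 1.3333 / 4.2164 = 0.3162
  r[Y,Y] = 1 (diagonal).

R is symmetric with unit diagonal. Assembling:

R = [[1, 0.3162],
 [0.3162, 1]]
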